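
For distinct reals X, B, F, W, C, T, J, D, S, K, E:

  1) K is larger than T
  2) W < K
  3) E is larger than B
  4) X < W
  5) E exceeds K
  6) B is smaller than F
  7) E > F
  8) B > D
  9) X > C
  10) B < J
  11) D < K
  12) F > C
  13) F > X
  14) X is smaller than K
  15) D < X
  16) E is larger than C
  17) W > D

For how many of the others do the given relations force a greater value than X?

The elements the relations force above X are W, F, K, E — no chain reaches any other.
That is 4.

4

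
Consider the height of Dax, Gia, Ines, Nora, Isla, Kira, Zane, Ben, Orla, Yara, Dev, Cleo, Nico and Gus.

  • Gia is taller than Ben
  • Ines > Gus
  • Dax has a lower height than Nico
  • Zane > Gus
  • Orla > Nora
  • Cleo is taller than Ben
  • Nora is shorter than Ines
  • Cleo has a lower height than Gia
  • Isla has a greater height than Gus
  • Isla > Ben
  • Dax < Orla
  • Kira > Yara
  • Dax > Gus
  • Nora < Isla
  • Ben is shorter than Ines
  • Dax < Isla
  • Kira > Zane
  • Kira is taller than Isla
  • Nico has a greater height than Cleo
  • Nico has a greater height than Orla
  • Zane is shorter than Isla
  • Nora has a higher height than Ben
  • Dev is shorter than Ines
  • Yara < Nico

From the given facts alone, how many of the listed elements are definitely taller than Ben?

8

Directly above Ben: Nora, Ines, Isla, Cleo, Gia.
One step further: Kira, Orla, Nico (8 so far).
No other element is forced above Ben by the given relations, so the count is 8.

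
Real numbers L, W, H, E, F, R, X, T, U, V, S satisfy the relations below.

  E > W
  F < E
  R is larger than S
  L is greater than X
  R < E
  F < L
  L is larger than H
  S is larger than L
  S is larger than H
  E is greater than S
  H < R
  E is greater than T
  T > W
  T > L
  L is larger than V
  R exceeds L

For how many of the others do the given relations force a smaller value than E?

9

From E the given relations immediately reach F, W, S, T, R.
From those, H, L — 7 in total.
From those, V, X — 9 in total.
No other element is forced below E by the given relations, so the count is 9.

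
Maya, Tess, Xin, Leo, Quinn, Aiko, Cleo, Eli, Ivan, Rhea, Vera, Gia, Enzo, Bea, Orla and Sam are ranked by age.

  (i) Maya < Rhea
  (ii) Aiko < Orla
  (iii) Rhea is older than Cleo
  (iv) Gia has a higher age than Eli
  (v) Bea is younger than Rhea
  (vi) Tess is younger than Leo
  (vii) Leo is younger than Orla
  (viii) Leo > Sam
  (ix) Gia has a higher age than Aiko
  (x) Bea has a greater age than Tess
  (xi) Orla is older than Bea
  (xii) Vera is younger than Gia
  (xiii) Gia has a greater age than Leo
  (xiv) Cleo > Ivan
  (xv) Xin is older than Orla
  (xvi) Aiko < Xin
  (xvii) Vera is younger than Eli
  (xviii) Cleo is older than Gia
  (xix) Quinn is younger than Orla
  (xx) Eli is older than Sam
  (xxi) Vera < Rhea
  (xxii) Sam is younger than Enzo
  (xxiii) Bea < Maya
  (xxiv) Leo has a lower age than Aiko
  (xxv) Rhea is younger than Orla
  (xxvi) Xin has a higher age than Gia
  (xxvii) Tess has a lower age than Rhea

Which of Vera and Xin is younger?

Vera

Link the given pairs in sequence: Vera < Eli; Eli < Gia; Gia < Cleo; Cleo < Rhea; Rhea < Orla; Orla < Xin.
Together: Vera < Eli < Gia < Cleo < Rhea < Orla < Xin.
So Vera < Xin; Vera is the younger of the two.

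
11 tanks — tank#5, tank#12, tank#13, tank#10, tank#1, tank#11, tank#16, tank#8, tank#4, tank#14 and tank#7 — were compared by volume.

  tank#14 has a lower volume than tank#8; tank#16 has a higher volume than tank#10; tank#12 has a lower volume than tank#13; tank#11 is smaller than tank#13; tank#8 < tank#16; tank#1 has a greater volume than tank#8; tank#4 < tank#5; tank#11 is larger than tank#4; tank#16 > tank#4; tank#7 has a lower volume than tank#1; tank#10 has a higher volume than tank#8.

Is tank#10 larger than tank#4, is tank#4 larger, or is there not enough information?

undetermined

Following every chain through tank#4: above tank#4 we get tank#11, tank#5, tank#16, tank#13.
tank#10 is not reached, and no chain runs the other way from tank#10 to tank#4.
So the given relations leave the order of tank#4 and tank#10 undetermined.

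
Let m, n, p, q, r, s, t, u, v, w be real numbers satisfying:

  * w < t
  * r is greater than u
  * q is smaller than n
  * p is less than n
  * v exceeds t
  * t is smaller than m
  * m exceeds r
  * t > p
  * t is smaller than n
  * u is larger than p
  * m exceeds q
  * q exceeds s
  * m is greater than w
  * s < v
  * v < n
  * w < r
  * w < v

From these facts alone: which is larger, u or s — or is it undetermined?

undetermined

Following every chain through s: above s we get q, m, v, n.
u is not reached, and no chain runs the other way from u to s.
So the given relations leave the order of s and u undetermined.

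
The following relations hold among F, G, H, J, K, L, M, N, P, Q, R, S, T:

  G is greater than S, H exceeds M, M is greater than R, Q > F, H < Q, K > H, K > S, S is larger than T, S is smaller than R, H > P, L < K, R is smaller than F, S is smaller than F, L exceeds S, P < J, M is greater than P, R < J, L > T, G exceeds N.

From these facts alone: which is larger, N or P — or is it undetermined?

undetermined

Following every chain through P: above P we get M, H, J, Q, K.
N is not reached, and no chain runs the other way from N to P.
So the given relations leave the order of P and N undetermined.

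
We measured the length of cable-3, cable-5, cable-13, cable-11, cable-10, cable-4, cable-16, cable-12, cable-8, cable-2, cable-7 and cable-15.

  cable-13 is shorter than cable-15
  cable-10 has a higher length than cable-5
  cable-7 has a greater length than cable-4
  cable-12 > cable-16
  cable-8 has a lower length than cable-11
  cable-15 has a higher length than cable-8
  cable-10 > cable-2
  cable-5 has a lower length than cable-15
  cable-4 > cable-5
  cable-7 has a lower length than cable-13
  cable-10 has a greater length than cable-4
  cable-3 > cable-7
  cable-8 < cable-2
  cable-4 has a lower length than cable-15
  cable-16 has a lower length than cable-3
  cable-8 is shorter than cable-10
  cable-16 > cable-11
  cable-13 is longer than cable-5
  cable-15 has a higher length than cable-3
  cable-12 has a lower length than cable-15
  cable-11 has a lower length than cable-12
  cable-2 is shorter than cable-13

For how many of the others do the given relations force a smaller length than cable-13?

From cable-13 the given relations immediately reach cable-5, cable-7, cable-2.
From those, cable-4, cable-8 — 5 in total.
Nothing else is reachable below cable-13; 5 in all.

5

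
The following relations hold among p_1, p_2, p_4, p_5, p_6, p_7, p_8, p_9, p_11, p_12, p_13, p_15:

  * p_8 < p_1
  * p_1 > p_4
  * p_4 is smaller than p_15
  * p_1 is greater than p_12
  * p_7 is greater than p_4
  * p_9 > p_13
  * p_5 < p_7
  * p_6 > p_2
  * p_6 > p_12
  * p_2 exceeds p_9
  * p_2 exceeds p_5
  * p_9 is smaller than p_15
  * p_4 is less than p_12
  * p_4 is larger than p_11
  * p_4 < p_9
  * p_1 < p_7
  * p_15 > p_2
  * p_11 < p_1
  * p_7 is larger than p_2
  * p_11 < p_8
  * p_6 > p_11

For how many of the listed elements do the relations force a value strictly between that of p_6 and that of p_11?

4

Chaining upward from p_11 reaches: p_4, p_9, p_8, p_2, p_15, p_12, p_1, p_7.
Chaining downward from p_6 reaches: p_13, p_4, p_9, p_5, p_2, p_12.
Strictly between p_11 and p_6 are those in both lists: p_4, p_9, p_2, p_12 — 4 elements.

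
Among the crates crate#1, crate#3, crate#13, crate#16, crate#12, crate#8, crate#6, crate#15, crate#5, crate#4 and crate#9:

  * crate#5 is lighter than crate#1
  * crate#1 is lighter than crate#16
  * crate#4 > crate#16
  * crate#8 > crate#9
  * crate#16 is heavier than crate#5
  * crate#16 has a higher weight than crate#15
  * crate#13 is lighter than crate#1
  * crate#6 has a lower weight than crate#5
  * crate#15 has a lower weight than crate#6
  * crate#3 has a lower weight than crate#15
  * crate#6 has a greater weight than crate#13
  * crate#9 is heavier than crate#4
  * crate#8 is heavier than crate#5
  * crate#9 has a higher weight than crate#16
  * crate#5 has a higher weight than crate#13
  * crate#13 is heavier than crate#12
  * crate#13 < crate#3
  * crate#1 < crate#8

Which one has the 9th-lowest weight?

crate#4

Piecing the relations together gives one ordering: crate#12 < crate#13 < crate#3 < crate#15 < crate#6 < crate#5 < crate#1 < crate#16 < crate#4 < crate#9 < crate#8.
The 9th smallest is crate#4.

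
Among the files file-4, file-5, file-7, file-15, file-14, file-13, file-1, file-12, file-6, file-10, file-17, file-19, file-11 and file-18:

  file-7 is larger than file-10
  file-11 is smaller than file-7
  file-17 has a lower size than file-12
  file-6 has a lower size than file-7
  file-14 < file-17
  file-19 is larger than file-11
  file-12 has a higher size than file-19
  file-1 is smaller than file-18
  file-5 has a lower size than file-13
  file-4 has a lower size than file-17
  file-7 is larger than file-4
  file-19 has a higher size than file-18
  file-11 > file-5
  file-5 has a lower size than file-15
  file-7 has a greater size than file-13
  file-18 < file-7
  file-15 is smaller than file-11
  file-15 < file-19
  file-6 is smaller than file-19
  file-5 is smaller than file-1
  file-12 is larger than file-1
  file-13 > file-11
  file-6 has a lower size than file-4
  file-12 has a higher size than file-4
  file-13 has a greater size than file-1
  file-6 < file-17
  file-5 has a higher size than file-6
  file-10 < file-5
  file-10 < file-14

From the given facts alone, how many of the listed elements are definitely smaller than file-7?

From file-7 the given relations immediately reach file-6, file-10, file-18, file-4, file-11, file-13.
From those, file-5, file-15, file-1 — 9 in total.
Nothing else is reachable below file-7; 9 in all.

9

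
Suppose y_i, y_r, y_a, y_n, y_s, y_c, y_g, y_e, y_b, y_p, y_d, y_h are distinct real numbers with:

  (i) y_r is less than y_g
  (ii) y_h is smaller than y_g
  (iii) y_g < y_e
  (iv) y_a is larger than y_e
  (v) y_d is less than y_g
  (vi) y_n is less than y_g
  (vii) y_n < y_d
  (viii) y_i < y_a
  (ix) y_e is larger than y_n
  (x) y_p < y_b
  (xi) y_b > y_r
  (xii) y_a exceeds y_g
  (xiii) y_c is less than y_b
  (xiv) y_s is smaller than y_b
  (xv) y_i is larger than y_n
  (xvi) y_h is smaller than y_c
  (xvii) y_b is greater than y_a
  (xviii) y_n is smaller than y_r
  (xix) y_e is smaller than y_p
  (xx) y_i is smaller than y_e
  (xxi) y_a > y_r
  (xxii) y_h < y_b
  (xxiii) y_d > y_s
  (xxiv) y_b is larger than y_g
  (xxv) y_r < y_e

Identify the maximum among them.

y_b

y_n is not greatest since y_n < y_i; y_h is not greatest since y_h < y_g; y_s is not greatest since y_s < y_b; y_r is not greatest since y_r < y_a; y_d is not greatest since y_d < y_g; y_i is not greatest since y_i < y_a; y_g is not greatest since y_g < y_b; y_c is not greatest since y_c < y_b; y_e is not greatest since y_e < y_p; y_p is not greatest since y_p < y_b; y_a is not greatest since y_a < y_b.
Only y_b has nothing above it, so y_b is the maximum.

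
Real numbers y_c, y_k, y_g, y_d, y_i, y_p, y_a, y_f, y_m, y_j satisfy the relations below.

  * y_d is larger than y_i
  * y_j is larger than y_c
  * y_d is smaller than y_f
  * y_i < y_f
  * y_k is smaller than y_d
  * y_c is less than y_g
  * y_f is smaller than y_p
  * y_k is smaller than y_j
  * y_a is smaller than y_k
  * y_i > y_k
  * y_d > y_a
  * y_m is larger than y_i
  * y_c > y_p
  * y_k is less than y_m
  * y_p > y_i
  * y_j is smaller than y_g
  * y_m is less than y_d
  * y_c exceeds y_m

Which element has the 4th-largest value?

y_p

The consecutive relations fix a unique order: y_a < y_k < y_i < y_m < y_d < y_f < y_p < y_c < y_j < y_g.
Counting 4 from the largest end gives y_p.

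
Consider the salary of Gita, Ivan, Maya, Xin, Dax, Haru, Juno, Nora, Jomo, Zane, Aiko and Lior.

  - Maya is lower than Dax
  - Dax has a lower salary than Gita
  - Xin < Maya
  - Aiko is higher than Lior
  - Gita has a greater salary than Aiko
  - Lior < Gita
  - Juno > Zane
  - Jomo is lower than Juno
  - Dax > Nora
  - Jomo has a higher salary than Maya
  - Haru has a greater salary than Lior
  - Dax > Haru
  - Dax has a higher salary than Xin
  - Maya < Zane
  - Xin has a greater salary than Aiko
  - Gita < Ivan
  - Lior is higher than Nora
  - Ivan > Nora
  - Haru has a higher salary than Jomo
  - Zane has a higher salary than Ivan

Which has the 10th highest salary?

Piecing the relations together gives one ordering: Nora < Lior < Aiko < Xin < Maya < Jomo < Haru < Dax < Gita < Ivan < Zane < Juno.
The 10th largest is Aiko.

Aiko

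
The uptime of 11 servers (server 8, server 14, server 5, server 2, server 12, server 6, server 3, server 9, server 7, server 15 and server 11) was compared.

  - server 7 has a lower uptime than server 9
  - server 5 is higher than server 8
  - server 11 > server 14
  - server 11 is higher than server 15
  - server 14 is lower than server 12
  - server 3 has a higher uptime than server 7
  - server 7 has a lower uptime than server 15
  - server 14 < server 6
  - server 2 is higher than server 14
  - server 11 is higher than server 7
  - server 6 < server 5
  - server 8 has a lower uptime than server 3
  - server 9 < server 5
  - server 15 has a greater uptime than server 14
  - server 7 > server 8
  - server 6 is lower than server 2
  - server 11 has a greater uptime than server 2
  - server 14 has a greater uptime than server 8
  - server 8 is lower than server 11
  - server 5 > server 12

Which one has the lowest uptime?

server 8

Chaining upward from server 8: directly above it, server 14, server 7, server 3, server 11, server 5; then server 12, server 15, server 6, server 2, server 9.
That covers every other element, and nothing is given below server 8, so server 8 is the lowest uptime.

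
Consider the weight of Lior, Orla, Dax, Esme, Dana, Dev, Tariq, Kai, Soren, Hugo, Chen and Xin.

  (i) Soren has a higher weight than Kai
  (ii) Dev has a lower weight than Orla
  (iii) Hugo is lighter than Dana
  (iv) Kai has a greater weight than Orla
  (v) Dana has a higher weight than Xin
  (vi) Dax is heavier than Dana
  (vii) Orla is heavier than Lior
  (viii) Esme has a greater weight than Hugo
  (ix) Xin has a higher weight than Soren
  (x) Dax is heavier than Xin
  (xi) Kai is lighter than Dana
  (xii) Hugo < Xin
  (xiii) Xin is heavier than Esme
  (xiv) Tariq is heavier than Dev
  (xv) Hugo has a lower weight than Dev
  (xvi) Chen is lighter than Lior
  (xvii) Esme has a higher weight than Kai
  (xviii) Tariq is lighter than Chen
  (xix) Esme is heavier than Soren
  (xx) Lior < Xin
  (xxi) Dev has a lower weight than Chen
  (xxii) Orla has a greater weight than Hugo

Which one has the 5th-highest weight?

Chaining the given pairs: Hugo < Dev < Tariq < Chen < Lior < Orla < Kai < Soren < Esme < Xin < Dana < Dax.
The 5th largest is Soren.

Soren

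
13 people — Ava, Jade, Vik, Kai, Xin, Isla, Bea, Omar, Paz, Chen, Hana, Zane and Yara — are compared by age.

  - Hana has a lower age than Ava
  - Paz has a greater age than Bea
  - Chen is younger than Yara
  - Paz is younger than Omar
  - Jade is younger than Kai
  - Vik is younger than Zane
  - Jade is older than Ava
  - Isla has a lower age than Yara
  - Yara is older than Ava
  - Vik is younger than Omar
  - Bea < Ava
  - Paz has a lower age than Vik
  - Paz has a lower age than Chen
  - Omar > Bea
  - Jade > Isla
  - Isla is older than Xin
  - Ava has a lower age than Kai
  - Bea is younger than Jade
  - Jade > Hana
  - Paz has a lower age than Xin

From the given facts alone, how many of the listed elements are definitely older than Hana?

4

The elements the relations force above Hana are Ava, Jade, Yara, Kai — no chain reaches any other.
That is 4.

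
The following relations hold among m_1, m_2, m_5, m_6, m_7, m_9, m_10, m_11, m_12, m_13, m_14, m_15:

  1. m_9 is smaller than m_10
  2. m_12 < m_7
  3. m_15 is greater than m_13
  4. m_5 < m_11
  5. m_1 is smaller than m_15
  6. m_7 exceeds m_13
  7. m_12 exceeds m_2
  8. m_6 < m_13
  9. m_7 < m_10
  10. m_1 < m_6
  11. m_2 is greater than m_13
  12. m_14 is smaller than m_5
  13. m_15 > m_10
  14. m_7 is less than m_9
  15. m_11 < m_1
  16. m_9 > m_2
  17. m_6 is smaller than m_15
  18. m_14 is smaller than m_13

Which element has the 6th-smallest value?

Piecing the relations together gives one ordering: m_14 < m_5 < m_11 < m_1 < m_6 < m_13 < m_2 < m_12 < m_7 < m_9 < m_10 < m_15.
The 6th smallest is m_13.

m_13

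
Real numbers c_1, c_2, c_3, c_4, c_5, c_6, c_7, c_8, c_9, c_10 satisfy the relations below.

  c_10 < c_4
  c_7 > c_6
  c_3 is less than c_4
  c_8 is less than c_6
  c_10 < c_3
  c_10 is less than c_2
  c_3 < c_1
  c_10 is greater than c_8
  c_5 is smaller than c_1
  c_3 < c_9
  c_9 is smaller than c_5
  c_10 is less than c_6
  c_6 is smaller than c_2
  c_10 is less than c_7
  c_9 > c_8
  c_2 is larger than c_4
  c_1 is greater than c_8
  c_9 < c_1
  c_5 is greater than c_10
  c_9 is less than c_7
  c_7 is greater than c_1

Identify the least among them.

Chaining upward from c_8: directly above it, c_10, c_6, c_9, c_1; then c_3, c_4, c_2, c_5, c_7.
That covers every other element, and nothing is given below c_8, so c_8 is the least.

c_8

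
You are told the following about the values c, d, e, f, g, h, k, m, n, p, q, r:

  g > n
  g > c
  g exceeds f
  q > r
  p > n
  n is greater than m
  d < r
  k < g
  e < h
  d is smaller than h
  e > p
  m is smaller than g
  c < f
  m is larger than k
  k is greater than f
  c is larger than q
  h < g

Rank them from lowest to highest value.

Each adjacent pair is fixed by a given relation: d < r; r < q; q < c; c < f; f < k; k < m; m < n; n < p; p < e; e < h; h < g. Chaining them end to end gives the full order.

d < r < q < c < f < k < m < n < p < e < h < g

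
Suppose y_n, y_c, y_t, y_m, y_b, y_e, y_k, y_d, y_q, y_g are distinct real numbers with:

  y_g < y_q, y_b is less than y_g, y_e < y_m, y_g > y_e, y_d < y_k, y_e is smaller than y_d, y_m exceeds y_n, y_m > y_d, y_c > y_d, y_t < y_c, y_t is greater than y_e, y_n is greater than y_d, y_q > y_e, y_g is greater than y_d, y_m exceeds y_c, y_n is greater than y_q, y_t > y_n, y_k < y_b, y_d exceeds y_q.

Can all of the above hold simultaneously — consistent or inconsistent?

inconsistent

Chaining the given relations yields y_d < y_k < y_b < y_g < y_q, so y_d < y_q. But one relation states y_q < y_d. These cannot both hold.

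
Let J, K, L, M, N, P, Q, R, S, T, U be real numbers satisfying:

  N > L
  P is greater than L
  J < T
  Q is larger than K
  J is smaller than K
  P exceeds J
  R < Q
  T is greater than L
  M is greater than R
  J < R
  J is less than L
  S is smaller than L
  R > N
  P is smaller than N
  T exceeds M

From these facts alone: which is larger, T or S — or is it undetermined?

T

S < L and L < P give S < P.
Then P < N extends the chain to N.
With N < R: S < L < P < N < R.
Then R < M extends the chain to M.
With M < T: S < L < P < N < R < M < T.
So T is larger.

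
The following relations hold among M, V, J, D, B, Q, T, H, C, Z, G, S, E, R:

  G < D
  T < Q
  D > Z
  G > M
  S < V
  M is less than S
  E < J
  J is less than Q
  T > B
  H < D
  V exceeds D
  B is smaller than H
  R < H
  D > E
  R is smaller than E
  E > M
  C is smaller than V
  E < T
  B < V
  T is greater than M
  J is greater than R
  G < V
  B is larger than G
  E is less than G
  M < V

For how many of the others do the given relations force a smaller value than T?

5

Directly below T: M, E, B.
One step further: R, G (5 so far).
No other element is forced below T by the given relations, so the count is 5.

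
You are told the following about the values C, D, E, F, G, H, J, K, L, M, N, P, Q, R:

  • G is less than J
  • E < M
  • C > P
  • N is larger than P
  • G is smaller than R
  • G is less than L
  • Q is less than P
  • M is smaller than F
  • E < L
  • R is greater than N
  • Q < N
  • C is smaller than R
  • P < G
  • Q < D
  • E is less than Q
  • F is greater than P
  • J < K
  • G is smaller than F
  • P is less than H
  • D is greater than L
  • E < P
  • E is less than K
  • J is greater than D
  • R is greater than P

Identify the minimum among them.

E

Q is not least since E < Q; M is not least since E < M; P is not least since Q < P; G is not least since P < G; L is not least since E < L; F is not least since G < F; D is not least since L < D; J is not least since G < J; K is not least since J < K; N is not least since P < N; H is not least since P < H; C is not least since P < C; R is not least since C < R.
Only E has nothing below it, so E is the minimum.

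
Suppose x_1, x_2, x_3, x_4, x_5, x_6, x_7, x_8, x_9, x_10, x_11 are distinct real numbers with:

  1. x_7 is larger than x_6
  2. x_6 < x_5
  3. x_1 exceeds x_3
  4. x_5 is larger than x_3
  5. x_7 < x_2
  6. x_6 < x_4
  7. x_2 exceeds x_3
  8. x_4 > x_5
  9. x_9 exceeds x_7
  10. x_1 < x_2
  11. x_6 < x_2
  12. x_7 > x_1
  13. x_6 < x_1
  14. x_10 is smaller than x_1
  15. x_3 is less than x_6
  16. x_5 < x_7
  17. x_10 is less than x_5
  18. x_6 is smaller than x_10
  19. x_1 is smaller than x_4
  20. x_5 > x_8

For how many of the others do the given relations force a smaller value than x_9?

7

The elements the relations force below x_9 are x_3, x_8, x_6, x_10, x_5, x_1, x_7 — no chain reaches any other.
That is 7.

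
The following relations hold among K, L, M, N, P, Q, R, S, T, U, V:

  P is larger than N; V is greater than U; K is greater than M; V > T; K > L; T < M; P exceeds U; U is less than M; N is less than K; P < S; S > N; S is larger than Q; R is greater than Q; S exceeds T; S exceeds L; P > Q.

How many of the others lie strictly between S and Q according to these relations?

Chaining upward from Q reaches: R, P.
Chaining downward from S reaches: L, T, U, N, P.
Strictly between Q and S are those in both lists: P — 1 element.

1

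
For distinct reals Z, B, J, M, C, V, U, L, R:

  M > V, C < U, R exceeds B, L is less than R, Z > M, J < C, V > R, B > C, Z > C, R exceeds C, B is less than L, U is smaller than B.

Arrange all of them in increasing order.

The consecutive links are each given: J < C; C < U; U < B; B < L; L < R; R < V; V < M; M < Z.

J < C < U < B < L < R < V < M < Z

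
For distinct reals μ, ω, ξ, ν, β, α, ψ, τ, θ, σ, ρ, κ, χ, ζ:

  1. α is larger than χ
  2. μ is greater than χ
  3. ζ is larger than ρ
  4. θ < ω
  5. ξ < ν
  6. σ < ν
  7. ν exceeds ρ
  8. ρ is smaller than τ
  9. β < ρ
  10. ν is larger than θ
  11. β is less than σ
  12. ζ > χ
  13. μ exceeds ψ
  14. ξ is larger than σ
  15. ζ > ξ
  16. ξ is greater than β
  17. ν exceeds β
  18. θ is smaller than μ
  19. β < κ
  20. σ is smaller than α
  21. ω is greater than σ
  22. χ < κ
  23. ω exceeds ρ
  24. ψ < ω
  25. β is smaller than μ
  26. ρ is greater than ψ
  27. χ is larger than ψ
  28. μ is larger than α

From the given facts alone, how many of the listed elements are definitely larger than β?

10

Directly above β: σ, ξ, ρ, μ, ν, κ.
One step further: α, ζ, ω, τ (10 so far).
Nothing else is reachable above β; 10 in all.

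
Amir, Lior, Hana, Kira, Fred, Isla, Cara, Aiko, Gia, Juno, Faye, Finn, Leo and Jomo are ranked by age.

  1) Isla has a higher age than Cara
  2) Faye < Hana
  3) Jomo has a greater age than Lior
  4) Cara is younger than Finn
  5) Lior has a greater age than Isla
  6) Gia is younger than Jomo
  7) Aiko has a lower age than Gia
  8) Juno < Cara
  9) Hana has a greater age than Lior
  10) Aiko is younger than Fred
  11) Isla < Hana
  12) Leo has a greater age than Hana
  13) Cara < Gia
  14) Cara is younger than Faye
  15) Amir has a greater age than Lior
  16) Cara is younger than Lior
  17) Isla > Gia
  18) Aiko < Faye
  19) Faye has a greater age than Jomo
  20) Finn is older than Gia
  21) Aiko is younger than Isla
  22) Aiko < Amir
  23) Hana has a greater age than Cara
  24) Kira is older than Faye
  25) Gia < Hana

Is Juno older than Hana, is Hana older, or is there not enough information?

Hana

Following the relations from Juno: Juno < Cara < Gia < Isla < Lior < Jomo < Faye < Hana.
So Hana is older.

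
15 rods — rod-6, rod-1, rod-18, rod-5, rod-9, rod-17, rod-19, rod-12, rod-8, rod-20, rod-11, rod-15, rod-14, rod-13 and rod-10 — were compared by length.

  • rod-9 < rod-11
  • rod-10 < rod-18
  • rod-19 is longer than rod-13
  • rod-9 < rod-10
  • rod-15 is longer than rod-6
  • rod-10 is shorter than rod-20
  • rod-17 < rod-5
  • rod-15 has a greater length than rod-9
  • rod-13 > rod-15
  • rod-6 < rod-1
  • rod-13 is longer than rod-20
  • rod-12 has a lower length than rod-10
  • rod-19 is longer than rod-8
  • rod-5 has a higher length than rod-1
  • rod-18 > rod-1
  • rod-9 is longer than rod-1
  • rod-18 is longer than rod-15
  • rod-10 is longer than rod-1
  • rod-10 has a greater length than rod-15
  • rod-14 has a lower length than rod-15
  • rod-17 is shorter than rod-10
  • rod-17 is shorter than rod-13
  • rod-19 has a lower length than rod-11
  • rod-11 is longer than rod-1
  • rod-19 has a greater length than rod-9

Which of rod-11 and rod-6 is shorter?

rod-6

rod-6 < rod-1 and rod-1 < rod-9 give rod-6 < rod-9.
Then rod-9 < rod-15 extends the chain to rod-15.
With rod-15 < rod-10: rod-6 < rod-1 < rod-9 < rod-15 < rod-10.
Then rod-10 < rod-20 extends the chain to rod-20.
With rod-20 < rod-13: rod-6 < rod-1 < rod-9 < rod-15 < rod-10 < rod-20 < rod-13.
With rod-13 < rod-19: rod-6 < rod-1 < rod-9 < rod-15 < rod-10 < rod-20 < rod-13 < rod-19.
With rod-19 < rod-11: rod-6 < rod-1 < rod-9 < rod-15 < rod-10 < rod-20 < rod-13 < rod-19 < rod-11.
So rod-6 < rod-11; rod-6 is the shorter of the two.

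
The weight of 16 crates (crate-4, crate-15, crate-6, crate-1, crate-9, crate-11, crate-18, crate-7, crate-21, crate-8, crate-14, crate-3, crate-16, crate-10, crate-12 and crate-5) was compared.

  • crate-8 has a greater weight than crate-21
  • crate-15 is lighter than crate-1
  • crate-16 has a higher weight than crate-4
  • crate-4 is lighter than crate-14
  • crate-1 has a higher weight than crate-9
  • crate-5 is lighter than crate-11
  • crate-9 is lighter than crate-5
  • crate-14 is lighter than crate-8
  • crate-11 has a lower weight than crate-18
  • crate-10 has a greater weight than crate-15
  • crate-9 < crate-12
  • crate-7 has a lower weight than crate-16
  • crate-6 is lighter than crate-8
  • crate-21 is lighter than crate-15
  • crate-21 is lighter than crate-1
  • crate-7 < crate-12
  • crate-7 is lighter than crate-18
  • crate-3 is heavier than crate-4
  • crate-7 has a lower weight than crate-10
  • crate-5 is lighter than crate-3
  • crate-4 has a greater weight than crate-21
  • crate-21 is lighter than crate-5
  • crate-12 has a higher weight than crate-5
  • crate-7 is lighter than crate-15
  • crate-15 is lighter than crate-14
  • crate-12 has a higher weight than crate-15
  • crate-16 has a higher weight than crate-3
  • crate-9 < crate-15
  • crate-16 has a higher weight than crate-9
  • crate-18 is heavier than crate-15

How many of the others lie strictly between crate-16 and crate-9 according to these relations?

2

Chaining upward from crate-9 reaches: crate-5, crate-11, crate-15, crate-12, crate-14, crate-10, crate-18, crate-1, crate-3, crate-8.
Chaining downward from crate-16 reaches: crate-7, crate-21, crate-5, crate-4, crate-3.
Strictly between crate-9 and crate-16 are those in both lists: crate-5, crate-3 — 2 elements.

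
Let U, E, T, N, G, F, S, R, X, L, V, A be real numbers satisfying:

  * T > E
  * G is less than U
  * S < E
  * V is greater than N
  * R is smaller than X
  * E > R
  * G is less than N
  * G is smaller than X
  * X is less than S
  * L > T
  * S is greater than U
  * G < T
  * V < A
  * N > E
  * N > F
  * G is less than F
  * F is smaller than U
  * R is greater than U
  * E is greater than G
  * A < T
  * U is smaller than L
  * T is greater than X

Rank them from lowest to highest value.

G < F < U < R < X < S < E < N < V < A < T < L

Each adjacent pair is fixed by a given relation: G < F; F < U; U < R; R < X; X < S; S < E; E < N; N < V; V < A; A < T; T < L. Chaining them end to end gives the full order.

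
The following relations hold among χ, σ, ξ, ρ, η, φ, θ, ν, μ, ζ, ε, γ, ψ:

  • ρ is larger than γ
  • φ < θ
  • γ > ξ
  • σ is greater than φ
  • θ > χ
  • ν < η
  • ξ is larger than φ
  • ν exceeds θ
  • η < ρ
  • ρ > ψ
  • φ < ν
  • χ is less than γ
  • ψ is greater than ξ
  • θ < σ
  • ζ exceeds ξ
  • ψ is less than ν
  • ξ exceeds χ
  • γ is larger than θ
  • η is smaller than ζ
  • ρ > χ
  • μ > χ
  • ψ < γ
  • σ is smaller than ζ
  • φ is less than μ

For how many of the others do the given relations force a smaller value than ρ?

Directly below ρ: χ, ψ, γ, η.
One step further: ξ, θ, ν (7 so far).
One step further: φ (8 so far).
No other element is forced below ρ by the given relations, so the count is 8.

8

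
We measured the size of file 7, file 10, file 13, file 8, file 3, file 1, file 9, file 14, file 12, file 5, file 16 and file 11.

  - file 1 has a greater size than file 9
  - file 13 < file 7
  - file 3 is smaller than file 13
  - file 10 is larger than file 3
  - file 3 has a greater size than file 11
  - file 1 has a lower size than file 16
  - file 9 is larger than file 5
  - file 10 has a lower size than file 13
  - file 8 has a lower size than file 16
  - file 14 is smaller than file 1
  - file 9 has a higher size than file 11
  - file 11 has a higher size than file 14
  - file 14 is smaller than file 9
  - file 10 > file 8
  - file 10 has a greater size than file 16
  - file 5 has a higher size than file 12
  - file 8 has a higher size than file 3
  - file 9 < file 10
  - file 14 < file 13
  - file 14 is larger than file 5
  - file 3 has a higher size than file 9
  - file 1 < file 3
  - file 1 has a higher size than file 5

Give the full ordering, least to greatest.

file 12 < file 5 < file 14 < file 11 < file 9 < file 1 < file 3 < file 8 < file 16 < file 10 < file 13 < file 7

Each adjacent pair is fixed by a given relation: file 12 < file 5; file 5 < file 14; file 14 < file 11; file 11 < file 9; file 9 < file 1; file 1 < file 3; file 3 < file 8; file 8 < file 16; file 16 < file 10; file 10 < file 13; file 13 < file 7. Chaining them end to end gives the full order.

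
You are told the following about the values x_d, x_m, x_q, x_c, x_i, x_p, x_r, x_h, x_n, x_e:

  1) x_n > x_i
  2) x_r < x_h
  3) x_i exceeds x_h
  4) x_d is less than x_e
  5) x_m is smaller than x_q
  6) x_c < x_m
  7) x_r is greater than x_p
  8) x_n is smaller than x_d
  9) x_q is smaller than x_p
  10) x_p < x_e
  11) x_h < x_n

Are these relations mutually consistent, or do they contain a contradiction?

Every relation is compatible with x_c < x_m < x_q < x_p < x_r < x_h < x_i < x_n < x_d < x_e; the set is consistent.

consistent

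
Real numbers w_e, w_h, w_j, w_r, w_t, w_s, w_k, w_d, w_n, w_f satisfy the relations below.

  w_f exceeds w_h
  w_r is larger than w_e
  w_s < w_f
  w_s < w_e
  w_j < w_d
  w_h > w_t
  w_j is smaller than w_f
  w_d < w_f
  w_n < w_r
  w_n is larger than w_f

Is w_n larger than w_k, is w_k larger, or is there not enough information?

undetermined

Following every chain through w_k: nothing is chained to w_k.
w_n is not reached, and no chain runs the other way from w_n to w_k.
So the given relations leave the order of w_k and w_n undetermined.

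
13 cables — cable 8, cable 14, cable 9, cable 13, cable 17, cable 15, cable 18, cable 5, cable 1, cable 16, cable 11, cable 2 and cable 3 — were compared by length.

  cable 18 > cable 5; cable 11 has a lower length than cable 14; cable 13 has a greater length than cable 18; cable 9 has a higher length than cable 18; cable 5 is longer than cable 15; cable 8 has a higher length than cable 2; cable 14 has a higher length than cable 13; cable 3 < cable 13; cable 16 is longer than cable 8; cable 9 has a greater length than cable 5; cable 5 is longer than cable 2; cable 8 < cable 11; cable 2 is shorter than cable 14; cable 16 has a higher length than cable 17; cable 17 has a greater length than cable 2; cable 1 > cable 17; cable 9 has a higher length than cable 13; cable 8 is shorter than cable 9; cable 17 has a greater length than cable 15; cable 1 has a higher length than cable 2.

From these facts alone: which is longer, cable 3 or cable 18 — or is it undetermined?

Following every chain through cable 3: above cable 3 we get cable 13, cable 14, cable 9.
cable 18 is not reached, and no chain runs the other way from cable 18 to cable 3.
So the given relations leave the order of cable 3 and cable 18 undetermined.

undetermined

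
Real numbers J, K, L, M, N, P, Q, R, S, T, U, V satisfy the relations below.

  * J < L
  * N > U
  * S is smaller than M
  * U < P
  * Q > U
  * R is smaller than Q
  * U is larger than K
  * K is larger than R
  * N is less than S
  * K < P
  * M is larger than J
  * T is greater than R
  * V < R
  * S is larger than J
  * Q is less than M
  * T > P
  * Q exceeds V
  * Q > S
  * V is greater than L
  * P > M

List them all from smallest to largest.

J < L < V < R < K < U < N < S < Q < M < P < T

Nothing is placed below J, so it is least; from there J < L; L < V; V < R; R < K; K < U; U < N; N < S; S < Q; Q < M; M < P; P < T, each given directly.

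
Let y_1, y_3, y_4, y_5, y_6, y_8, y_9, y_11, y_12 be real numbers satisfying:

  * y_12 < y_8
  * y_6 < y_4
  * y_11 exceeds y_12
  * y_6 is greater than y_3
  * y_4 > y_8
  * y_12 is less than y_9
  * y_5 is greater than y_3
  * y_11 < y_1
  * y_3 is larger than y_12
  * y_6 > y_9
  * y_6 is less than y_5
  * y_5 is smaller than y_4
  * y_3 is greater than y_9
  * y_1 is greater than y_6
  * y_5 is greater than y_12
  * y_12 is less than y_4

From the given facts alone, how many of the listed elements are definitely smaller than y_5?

From y_5 the given relations immediately reach y_12, y_3, y_6.
From those, y_9 — 4 in total.
Nothing else is reachable below y_5; 4 in all.

4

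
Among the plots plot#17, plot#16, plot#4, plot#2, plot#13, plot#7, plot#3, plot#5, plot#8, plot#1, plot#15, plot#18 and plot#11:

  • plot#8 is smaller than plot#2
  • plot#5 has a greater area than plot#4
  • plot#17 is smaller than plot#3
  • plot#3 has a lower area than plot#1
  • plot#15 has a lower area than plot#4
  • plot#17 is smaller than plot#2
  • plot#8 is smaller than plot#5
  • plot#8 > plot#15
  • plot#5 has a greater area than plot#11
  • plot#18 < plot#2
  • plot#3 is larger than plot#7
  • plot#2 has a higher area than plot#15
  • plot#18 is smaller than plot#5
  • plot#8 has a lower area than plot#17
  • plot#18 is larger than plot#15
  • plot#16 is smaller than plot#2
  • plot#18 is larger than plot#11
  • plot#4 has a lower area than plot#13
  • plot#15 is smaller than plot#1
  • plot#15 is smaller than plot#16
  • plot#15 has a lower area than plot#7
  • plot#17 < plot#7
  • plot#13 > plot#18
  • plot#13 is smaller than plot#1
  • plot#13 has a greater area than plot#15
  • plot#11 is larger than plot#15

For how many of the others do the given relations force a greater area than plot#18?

4

From plot#18 the given relations immediately reach plot#2, plot#13, plot#5.
From those, plot#1 — 4 in total.
Nothing else is reachable above plot#18; 4 in all.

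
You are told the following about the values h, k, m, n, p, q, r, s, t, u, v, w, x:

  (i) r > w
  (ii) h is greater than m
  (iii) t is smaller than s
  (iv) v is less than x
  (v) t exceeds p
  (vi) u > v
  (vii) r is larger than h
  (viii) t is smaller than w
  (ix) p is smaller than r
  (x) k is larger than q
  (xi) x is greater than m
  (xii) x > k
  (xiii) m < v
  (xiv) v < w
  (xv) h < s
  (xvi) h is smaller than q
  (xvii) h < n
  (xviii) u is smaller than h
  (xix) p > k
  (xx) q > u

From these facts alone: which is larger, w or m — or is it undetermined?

Link the given pairs in sequence: m < v; v < u; u < h; h < q; q < k; k < p; p < t; t < w.
Chaining these gives m < v < u < h < q < k < p < t < w.
So w is larger.

w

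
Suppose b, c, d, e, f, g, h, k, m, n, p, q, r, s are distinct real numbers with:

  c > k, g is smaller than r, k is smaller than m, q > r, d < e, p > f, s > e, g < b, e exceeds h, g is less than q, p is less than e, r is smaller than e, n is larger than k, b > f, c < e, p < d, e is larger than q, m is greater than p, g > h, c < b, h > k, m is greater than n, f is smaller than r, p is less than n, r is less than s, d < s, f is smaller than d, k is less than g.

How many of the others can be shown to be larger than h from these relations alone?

6

From h the given relations immediately reach g, e.
From those, r, q, b, s — 6 in total.
No other element is forced above h by the given relations, so the count is 6.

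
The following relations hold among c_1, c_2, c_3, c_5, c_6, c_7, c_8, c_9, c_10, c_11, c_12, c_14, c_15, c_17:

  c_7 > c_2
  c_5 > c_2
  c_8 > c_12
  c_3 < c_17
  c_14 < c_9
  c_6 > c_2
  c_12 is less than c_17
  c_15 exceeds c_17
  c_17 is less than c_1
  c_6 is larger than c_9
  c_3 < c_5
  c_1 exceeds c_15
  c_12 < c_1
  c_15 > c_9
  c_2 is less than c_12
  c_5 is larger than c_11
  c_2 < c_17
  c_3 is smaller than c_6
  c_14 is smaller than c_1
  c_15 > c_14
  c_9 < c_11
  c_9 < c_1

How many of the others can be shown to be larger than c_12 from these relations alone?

4

From c_12 the given relations immediately reach c_17, c_8, c_1.
From those, c_15 — 4 in total.
No other element is forced above c_12 by the given relations, so the count is 4.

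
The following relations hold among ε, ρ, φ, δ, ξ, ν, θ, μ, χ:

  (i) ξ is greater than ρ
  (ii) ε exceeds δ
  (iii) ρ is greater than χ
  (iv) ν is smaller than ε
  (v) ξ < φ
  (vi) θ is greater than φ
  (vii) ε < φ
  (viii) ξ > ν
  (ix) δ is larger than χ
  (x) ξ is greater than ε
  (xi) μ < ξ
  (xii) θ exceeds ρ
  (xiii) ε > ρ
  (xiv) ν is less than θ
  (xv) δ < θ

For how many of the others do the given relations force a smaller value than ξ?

6

Directly below ξ: ν, ρ, μ, ε.
One step further: χ, δ (6 so far).
Nothing else is reachable below ξ; 6 in all.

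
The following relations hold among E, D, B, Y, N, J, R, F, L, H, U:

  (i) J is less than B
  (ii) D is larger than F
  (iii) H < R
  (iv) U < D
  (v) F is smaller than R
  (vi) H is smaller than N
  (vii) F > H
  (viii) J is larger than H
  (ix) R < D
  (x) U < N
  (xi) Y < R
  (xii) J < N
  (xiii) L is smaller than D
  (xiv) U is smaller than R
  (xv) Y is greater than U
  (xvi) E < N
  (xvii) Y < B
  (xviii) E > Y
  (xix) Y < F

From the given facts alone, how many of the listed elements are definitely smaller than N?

5

From N the given relations immediately reach U, H, J, E.
From those, Y — 5 in total.
Nothing else is reachable below N; 5 in all.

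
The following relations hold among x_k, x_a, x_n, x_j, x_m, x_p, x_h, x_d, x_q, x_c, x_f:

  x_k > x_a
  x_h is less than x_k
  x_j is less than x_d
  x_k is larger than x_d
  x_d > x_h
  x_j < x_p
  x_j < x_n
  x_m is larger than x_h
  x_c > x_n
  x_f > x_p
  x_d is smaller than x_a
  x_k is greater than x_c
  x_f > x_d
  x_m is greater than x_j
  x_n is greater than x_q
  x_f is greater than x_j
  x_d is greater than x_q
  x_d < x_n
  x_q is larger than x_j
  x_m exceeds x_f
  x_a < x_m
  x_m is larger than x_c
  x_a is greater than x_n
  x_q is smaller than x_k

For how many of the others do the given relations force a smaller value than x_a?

5

From x_a the given relations immediately reach x_d, x_n.
From those, x_j, x_q, x_h — 5 in total.
Nothing else is reachable below x_a; 5 in all.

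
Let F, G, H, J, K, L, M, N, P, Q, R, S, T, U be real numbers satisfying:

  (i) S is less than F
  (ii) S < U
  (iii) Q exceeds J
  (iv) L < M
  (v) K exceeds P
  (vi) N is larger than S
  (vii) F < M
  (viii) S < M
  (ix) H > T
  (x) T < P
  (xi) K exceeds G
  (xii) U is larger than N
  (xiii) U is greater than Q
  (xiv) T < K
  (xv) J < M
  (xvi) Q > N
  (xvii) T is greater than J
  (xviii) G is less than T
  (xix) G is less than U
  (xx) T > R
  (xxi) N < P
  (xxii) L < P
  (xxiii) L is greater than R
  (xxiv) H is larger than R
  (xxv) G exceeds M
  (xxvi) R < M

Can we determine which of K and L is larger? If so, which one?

K

L < M and M < G give L < G.
With G < T: L < M < G < T.
With T < P: L < M < G < T < P.
With P < K: L < M < G < T < P < K.
So K is larger.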